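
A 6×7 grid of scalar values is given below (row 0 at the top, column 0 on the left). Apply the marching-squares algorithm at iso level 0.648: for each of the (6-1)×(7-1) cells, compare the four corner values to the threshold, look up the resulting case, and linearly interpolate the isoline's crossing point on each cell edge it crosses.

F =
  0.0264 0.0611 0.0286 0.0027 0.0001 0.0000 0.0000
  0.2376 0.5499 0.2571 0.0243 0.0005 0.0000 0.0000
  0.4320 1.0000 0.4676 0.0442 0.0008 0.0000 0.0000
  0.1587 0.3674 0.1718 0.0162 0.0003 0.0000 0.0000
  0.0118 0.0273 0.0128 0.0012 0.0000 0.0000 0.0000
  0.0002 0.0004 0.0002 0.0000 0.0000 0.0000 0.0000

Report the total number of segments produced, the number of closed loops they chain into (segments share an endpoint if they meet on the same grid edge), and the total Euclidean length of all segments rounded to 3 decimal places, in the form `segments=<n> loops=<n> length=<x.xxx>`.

segments=4 loops=1 length=3.719

cell (1,0): code 0100 → (1.218,1.000)–(2.000,0.380)
cell (1,1): code 1000 → (2.000,1.661)–(1.218,1.000)
cell (2,0): code 0010 → (2.000,0.380)–(2.556,1.000)
cell (2,1): code 0001 → (2.556,1.000)–(2.000,1.661)
total: 4 segments, chained into 1 closed loop(s), length Σ = 3.718911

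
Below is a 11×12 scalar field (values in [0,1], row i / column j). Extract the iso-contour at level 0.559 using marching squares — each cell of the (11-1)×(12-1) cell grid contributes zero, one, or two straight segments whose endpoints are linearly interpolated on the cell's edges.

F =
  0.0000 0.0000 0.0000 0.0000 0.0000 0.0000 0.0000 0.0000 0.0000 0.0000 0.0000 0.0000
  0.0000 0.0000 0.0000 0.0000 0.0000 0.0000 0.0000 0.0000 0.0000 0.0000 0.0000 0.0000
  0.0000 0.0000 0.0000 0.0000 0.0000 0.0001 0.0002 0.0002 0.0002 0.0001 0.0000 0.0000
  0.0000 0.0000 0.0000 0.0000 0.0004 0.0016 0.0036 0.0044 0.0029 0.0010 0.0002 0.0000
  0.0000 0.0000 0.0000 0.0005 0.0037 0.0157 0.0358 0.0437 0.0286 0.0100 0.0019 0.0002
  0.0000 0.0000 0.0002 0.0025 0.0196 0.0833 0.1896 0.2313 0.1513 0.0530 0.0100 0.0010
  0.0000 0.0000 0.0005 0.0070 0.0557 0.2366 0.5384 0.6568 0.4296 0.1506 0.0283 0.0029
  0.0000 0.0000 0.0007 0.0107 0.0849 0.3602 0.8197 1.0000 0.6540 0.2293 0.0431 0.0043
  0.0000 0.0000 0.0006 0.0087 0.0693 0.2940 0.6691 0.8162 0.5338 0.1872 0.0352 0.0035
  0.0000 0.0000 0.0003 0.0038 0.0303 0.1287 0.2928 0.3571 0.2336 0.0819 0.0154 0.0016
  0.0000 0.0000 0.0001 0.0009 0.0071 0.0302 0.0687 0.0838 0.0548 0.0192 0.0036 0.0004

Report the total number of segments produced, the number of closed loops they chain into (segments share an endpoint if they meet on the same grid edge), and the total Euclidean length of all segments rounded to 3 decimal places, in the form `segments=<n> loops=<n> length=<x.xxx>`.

cell (5,6): code 0100 → (5.770,7.000)–(6.000,6.174)
cell (5,7): code 1000 → (6.000,7.430)–(5.770,7.000)
cell (6,5): code 0100 → (6.073,6.000)–(7.000,5.433)
cell (6,6): code 1110 → (6.000,6.174)–(6.073,6.000)
cell (6,7): code 1101 → (6.577,8.000)–(6.000,7.430)
cell (6,8): code 1000 → (7.000,8.224)–(6.577,8.000)
cell (7,5): code 0110 → (7.000,5.433)–(8.000,5.706)
cell (7,7): code 1011 → (8.000,7.911)–(7.790,8.000)
cell (7,8): code 0001 → (7.790,8.000)–(7.000,8.224)
cell (8,5): code 0010 → (8.000,5.706)–(8.293,6.000)
cell (8,6): code 0011 → (8.293,6.000)–(8.560,7.000)
cell (8,7): code 0001 → (8.560,7.000)–(8.000,7.911)
total: 12 segments, chained into 1 closed loop(s), length Σ = 8.515068

segments=12 loops=1 length=8.515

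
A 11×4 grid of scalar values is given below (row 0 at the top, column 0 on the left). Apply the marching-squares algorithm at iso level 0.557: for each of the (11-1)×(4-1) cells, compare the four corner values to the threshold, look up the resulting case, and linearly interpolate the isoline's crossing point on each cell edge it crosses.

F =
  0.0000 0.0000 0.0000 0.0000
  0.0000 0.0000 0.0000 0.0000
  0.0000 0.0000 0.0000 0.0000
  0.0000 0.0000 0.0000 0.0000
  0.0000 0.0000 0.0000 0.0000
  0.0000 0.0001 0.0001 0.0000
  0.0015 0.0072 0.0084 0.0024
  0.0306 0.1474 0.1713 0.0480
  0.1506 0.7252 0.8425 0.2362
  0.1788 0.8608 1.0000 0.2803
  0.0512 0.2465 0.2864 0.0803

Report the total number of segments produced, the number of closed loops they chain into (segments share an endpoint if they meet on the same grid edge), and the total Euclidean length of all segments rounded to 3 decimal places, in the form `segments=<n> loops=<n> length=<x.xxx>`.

segments=8 loops=1 length=6.626

cell (7,0): code 0100 → (7.709,1.000)–(8.000,0.707)
cell (7,1): code 1100 → (7.575,2.000)–(7.709,1.000)
cell (7,2): code 1000 → (8.000,2.471)–(7.575,2.000)
cell (8,0): code 0110 → (8.000,0.707)–(9.000,0.555)
cell (8,2): code 1001 → (9.000,2.616)–(8.000,2.471)
cell (9,0): code 0010 → (9.000,0.555)–(9.495,1.000)
cell (9,1): code 0011 → (9.495,1.000)–(9.621,2.000)
cell (9,2): code 0001 → (9.621,2.000)–(9.000,2.616)
total: 8 segments, chained into 1 closed loop(s), length Σ = 6.626116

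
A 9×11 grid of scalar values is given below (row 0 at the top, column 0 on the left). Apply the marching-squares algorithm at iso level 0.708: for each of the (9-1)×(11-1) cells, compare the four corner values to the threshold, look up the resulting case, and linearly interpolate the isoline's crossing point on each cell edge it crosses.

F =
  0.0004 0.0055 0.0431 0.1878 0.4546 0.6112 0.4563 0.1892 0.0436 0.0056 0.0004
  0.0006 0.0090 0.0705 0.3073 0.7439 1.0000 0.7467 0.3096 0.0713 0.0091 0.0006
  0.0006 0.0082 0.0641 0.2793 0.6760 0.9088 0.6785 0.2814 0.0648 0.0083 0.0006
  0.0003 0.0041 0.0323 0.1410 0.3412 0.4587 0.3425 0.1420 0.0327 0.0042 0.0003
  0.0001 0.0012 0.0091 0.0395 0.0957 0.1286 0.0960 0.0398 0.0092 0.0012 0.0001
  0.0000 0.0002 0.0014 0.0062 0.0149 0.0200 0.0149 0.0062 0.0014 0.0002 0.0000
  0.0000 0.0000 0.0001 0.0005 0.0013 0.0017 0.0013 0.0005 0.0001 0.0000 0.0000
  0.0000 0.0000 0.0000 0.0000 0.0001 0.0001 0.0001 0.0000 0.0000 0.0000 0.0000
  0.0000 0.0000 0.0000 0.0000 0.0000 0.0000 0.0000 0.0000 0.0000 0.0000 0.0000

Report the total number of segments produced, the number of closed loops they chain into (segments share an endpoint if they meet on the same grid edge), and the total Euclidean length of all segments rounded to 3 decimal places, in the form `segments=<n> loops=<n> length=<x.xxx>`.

segments=10 loops=1 length=6.666

cell (0,3): code 0100 → (0.876,4.000)–(1.000,3.918)
cell (0,4): code 1100 → (0.249,5.000)–(0.876,4.000)
cell (0,5): code 1100 → (0.867,6.000)–(0.249,5.000)
cell (0,6): code 1000 → (1.000,6.089)–(0.867,6.000)
cell (1,3): code 0010 → (1.000,3.918)–(1.529,4.000)
cell (1,4): code 0111 → (1.529,4.000)–(2.000,4.137)
cell (1,5): code 1011 → (2.000,5.872)–(1.567,6.000)
cell (1,6): code 0001 → (1.567,6.000)–(1.000,6.089)
cell (2,4): code 0010 → (2.000,4.137)–(2.446,5.000)
cell (2,5): code 0001 → (2.446,5.000)–(2.000,5.872)
total: 10 segments, chained into 1 closed loop(s), length Σ = 6.666484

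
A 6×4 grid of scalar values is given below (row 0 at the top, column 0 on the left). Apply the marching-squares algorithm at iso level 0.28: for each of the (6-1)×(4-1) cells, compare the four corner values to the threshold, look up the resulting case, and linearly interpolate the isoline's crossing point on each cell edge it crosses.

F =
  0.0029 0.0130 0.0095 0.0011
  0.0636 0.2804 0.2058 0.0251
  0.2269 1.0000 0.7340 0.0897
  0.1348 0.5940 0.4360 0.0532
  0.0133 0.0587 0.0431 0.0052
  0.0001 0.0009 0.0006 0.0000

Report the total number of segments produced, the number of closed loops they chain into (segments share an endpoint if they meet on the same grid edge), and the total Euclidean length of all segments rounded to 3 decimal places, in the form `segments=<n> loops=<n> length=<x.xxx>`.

cell (0,0): code 0100 → (0.999,1.000)–(1.000,0.998)
cell (0,1): code 1000 → (1.000,1.005)–(0.999,1.000)
cell (1,0): code 0110 → (1.000,0.998)–(2.000,0.069)
cell (1,1): code 1101 → (1.140,2.000)–(1.000,1.005)
cell (1,2): code 1000 → (2.000,2.705)–(1.140,2.000)
cell (2,0): code 0110 → (2.000,0.069)–(3.000,0.316)
cell (2,2): code 1001 → (3.000,2.408)–(2.000,2.705)
cell (3,0): code 0010 → (3.000,0.316)–(3.587,1.000)
cell (3,1): code 0011 → (3.587,1.000)–(3.397,2.000)
cell (3,2): code 0001 → (3.397,2.000)–(3.000,2.408)
total: 10 segments, chained into 1 closed loop(s), length Σ = 8.050221

segments=10 loops=1 length=8.050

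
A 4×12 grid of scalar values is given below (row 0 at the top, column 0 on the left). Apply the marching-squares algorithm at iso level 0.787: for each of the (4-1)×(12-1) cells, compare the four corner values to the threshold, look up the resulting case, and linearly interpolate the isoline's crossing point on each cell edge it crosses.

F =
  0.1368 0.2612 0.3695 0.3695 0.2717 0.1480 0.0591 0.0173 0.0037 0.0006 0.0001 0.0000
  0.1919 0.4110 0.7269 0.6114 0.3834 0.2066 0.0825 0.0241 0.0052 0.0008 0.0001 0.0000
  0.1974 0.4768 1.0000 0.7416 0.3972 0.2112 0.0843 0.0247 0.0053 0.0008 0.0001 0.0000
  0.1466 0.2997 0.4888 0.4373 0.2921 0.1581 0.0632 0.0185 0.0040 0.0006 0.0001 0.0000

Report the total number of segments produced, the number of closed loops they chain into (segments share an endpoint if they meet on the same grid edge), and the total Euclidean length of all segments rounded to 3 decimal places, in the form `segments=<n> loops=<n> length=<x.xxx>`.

cell (1,1): code 0100 → (1.220,2.000)–(2.000,1.593)
cell (1,2): code 1000 → (2.000,2.824)–(1.220,2.000)
cell (2,1): code 0010 → (2.000,1.593)–(2.417,2.000)
cell (2,2): code 0001 → (2.417,2.000)–(2.000,2.824)
total: 4 segments, chained into 1 closed loop(s), length Σ = 3.520759

segments=4 loops=1 length=3.521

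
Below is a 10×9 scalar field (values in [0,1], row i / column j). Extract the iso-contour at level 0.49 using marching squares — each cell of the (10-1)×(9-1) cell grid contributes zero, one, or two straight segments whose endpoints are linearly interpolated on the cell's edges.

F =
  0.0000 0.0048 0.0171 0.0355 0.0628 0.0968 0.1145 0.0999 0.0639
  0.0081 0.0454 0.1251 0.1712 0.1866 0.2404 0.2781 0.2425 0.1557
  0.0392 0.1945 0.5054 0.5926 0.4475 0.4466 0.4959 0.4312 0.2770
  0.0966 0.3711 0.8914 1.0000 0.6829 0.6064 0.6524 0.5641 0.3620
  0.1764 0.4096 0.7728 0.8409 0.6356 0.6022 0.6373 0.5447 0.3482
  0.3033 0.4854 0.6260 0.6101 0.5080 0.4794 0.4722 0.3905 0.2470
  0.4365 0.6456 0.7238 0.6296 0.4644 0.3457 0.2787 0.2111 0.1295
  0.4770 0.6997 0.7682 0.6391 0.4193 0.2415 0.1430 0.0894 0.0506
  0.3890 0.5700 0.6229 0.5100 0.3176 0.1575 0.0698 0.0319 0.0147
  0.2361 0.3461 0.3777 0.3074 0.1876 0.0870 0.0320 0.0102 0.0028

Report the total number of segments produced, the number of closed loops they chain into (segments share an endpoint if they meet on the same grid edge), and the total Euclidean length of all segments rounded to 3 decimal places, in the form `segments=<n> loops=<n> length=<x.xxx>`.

segments=30 loops=1 length=22.973

cell (1,1): code 0100 → (1.960,2.000)–(2.000,1.950)
cell (1,2): code 1100 → (1.757,3.000)–(1.960,2.000)
cell (1,3): code 1000 → (2.000,3.707)–(1.757,3.000)
cell (1,5): code 0100 → (1.973,6.000)–(2.000,5.880)
cell (1,6): code 1000 → (2.000,6.091)–(1.973,6.000)
cell (2,1): code 0110 → (2.000,1.950)–(3.000,1.229)
cell (2,3): code 1101 → (2.181,4.000)–(2.000,3.707)
cell (2,4): code 1100 → (2.272,5.000)–(2.181,4.000)
cell (2,5): code 1110 → (2.000,5.880)–(2.272,5.000)
cell (2,6): code 1101 → (2.442,7.000)–(2.000,6.091)
cell (2,7): code 1000 → (3.000,7.367)–(2.442,7.000)
cell (3,1): code 0110 → (3.000,1.229)–(4.000,1.221)
cell (3,7): code 1001 → (4.000,7.278)–(3.000,7.367)
cell (4,1): code 0110 → (4.000,1.221)–(5.000,1.033)
cell (4,4): code 1011 → (5.000,4.629)–(4.914,5.000)
cell (4,5): code 0011 → (4.914,5.000)–(4.892,6.000)
cell (4,6): code 0011 → (4.892,6.000)–(4.355,7.000)
cell (4,7): code 0001 → (4.355,7.000)–(4.000,7.278)
cell (5,0): code 0100 → (5.029,1.000)–(6.000,0.256)
cell (5,1): code 1110 → (5.000,1.033)–(5.029,1.000)
cell (5,3): code 1011 → (6.000,3.845)–(5.413,4.000)
cell (5,4): code 0001 → (5.413,4.000)–(5.000,4.629)
cell (6,0): code 0110 → (6.000,0.256)–(7.000,0.058)
cell (6,3): code 1001 → (7.000,3.678)–(6.000,3.845)
cell (7,0): code 0110 → (7.000,0.058)–(8.000,0.558)
cell (7,3): code 1001 → (8.000,3.104)–(7.000,3.678)
cell (8,0): code 0010 → (8.000,0.558)–(8.357,1.000)
cell (8,1): code 0011 → (8.357,1.000)–(8.542,2.000)
cell (8,2): code 0011 → (8.542,2.000)–(8.099,3.000)
cell (8,3): code 0001 → (8.099,3.000)–(8.000,3.104)
total: 30 segments, chained into 1 closed loop(s), length Σ = 22.973259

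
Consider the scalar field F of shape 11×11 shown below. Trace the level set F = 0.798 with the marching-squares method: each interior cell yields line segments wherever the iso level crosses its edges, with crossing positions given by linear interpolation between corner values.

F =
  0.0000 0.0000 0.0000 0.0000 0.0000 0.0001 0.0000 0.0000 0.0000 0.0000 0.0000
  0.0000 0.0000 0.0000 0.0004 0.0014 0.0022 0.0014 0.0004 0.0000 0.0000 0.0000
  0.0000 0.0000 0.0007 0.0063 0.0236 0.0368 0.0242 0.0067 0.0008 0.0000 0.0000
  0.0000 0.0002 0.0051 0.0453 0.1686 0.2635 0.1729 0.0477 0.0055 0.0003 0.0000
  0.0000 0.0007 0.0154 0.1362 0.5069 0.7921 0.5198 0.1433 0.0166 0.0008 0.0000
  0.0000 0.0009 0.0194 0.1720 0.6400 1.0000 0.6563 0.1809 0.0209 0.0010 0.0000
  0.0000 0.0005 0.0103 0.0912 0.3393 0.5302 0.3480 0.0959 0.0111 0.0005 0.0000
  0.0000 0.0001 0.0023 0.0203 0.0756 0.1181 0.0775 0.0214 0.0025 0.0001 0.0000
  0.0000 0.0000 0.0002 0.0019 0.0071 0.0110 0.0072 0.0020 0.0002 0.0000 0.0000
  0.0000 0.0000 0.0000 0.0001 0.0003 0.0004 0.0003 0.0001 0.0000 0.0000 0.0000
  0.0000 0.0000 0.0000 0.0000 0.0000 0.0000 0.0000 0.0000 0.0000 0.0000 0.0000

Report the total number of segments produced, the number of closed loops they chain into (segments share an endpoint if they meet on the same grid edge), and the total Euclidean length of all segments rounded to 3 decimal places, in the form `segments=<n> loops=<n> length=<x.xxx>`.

segments=4 loops=1 length=3.693

cell (4,4): code 0100 → (4.028,5.000)–(5.000,4.439)
cell (4,5): code 1000 → (5.000,5.588)–(4.028,5.000)
cell (5,4): code 0010 → (5.000,4.439)–(5.430,5.000)
cell (5,5): code 0001 → (5.430,5.000)–(5.000,5.588)
total: 4 segments, chained into 1 closed loop(s), length Σ = 3.692670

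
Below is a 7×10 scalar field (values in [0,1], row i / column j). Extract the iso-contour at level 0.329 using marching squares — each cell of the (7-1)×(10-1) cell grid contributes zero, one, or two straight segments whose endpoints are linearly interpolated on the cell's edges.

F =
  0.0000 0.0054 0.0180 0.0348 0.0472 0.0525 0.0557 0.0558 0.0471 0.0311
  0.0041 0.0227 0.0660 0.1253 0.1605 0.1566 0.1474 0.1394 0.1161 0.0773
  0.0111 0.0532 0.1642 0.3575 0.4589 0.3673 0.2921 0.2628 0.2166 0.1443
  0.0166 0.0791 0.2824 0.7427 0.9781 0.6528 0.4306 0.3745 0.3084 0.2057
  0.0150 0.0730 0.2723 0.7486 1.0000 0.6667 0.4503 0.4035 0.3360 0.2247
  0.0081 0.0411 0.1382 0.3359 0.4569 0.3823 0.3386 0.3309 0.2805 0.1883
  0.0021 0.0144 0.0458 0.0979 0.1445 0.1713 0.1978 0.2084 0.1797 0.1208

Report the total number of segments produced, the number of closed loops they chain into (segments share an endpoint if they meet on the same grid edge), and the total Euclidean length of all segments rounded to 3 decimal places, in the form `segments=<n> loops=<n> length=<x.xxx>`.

cell (1,2): code 0100 → (1.877,3.000)–(2.000,2.853)
cell (1,3): code 1100 → (1.565,4.000)–(1.877,3.000)
cell (1,4): code 1100 → (1.818,5.000)–(1.565,4.000)
cell (1,5): code 1000 → (2.000,5.509)–(1.818,5.000)
cell (2,2): code 0110 → (2.000,2.853)–(3.000,2.101)
cell (2,5): code 1101 → (2.266,6.000)–(2.000,5.509)
cell (2,6): code 1100 → (2.593,7.000)–(2.266,6.000)
cell (2,7): code 1000 → (3.000,7.688)–(2.593,7.000)
cell (3,2): code 0110 → (3.000,2.101)–(4.000,2.119)
cell (3,7): code 1101 → (3.746,8.000)–(3.000,7.688)
cell (3,8): code 1000 → (4.000,8.063)–(3.746,8.000)
cell (4,2): code 0110 → (4.000,2.119)–(5.000,2.965)
cell (4,7): code 1011 → (5.000,7.038)–(4.126,8.000)
cell (4,8): code 0001 → (4.126,8.000)–(4.000,8.063)
cell (5,2): code 0010 → (5.000,2.965)–(5.029,3.000)
cell (5,3): code 0011 → (5.029,3.000)–(5.409,4.000)
cell (5,4): code 0011 → (5.409,4.000)–(5.253,5.000)
cell (5,5): code 0011 → (5.253,5.000)–(5.068,6.000)
cell (5,6): code 0011 → (5.068,6.000)–(5.016,7.000)
cell (5,7): code 0001 → (5.016,7.000)–(5.000,7.038)
total: 20 segments, chained into 1 closed loop(s), length Σ = 15.480356

segments=20 loops=1 length=15.480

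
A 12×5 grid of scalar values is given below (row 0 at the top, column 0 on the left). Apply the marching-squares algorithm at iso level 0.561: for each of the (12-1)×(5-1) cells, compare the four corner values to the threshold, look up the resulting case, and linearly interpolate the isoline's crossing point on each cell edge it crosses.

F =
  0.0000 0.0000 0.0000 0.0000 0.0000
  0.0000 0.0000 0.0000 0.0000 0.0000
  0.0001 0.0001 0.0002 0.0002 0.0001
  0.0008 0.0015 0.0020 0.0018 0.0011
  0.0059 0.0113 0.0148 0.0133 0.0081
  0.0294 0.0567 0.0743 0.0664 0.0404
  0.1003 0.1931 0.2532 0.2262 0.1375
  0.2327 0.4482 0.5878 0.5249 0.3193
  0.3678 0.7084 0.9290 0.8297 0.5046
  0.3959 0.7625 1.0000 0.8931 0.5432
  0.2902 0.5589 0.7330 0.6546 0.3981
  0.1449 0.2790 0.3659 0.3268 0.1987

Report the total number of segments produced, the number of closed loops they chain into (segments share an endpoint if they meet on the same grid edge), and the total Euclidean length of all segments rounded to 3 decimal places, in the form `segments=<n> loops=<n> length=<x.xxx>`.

cell (6,1): code 0100 → (6.920,2.000)–(7.000,1.808)
cell (6,2): code 1000 → (7.000,2.426)–(6.920,2.000)
cell (7,0): code 0100 → (7.434,1.000)–(8.000,0.567)
cell (7,1): code 1110 → (7.000,1.808)–(7.434,1.000)
cell (7,2): code 1101 → (7.118,3.000)–(7.000,2.426)
cell (7,3): code 1000 → (8.000,3.827)–(7.118,3.000)
cell (8,0): code 0110 → (8.000,0.567)–(9.000,0.450)
cell (8,3): code 1001 → (9.000,3.949)–(8.000,3.827)
cell (9,0): code 0010 → (9.000,0.450)–(9.990,1.000)
cell (9,1): code 0111 → (9.990,1.000)–(10.000,1.012)
cell (9,3): code 1001 → (10.000,3.365)–(9.000,3.949)
cell (10,1): code 0010 → (10.000,1.012)–(10.469,2.000)
cell (10,2): code 0011 → (10.469,2.000)–(10.286,3.000)
cell (10,3): code 0001 → (10.286,3.000)–(10.000,3.365)
total: 14 segments, chained into 1 closed loop(s), length Σ = 10.959595

segments=14 loops=1 length=10.960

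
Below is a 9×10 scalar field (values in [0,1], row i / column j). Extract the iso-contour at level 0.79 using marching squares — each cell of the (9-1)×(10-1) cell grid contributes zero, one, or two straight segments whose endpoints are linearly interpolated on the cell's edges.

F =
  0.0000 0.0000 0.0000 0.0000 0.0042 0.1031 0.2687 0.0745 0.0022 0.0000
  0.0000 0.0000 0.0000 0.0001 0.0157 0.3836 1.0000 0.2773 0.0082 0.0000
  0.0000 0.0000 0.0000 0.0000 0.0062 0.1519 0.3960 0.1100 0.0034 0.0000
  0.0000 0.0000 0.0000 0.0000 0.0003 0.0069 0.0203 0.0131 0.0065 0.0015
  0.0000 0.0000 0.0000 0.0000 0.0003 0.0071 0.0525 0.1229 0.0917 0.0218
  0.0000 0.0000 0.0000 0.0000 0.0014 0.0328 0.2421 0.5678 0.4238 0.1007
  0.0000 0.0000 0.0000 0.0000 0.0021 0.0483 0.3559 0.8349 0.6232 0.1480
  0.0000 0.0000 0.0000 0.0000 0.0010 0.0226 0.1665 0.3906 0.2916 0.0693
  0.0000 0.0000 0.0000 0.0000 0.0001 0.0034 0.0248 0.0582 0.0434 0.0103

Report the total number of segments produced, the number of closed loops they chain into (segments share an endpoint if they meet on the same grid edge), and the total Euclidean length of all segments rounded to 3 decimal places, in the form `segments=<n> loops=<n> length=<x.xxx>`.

segments=8 loops=2 length=2.630

cell (0,5): code 0100 → (0.713,6.000)–(1.000,5.659)
cell (0,6): code 1000 → (1.000,6.291)–(0.713,6.000)
cell (1,5): code 0010 → (1.000,5.659)–(1.348,6.000)
cell (1,6): code 0001 → (1.348,6.000)–(1.000,6.291)
cell (5,6): code 0100 → (5.832,7.000)–(6.000,6.906)
cell (5,7): code 1000 → (6.000,7.212)–(5.832,7.000)
cell (6,6): code 0010 → (6.000,6.906)–(6.101,7.000)
cell (6,7): code 0001 → (6.101,7.000)–(6.000,7.212)
total: 8 segments, chained into 2 closed loop(s), length Σ = 2.629869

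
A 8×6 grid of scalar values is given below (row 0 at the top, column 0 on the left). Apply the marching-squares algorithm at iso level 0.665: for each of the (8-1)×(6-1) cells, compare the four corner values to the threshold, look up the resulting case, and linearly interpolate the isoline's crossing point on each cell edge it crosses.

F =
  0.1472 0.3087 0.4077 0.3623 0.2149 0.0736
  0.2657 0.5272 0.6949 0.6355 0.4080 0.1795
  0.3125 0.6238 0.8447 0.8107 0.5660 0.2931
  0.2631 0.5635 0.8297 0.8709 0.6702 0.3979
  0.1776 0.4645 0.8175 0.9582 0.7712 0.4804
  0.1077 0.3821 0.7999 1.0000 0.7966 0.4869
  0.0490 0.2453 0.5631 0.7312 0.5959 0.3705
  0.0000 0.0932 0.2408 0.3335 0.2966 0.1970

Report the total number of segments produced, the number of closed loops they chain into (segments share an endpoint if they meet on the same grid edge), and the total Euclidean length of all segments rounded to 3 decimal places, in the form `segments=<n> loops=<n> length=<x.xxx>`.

segments=18 loops=1 length=13.380

cell (0,1): code 0100 → (0.896,2.000)–(1.000,1.822)
cell (0,2): code 1000 → (1.000,2.503)–(0.896,2.000)
cell (1,1): code 0110 → (1.000,1.822)–(2.000,1.187)
cell (1,2): code 1101 → (1.168,3.000)–(1.000,2.503)
cell (1,3): code 1000 → (2.000,3.595)–(1.168,3.000)
cell (2,1): code 0110 → (2.000,1.187)–(3.000,1.381)
cell (2,3): code 1101 → (2.950,4.000)–(2.000,3.595)
cell (2,4): code 1000 → (3.000,4.019)–(2.950,4.000)
cell (3,1): code 0110 → (3.000,1.381)–(4.000,1.568)
cell (3,4): code 1001 → (4.000,4.365)–(3.000,4.019)
cell (4,1): code 0110 → (4.000,1.568)–(5.000,1.677)
cell (4,4): code 1001 → (5.000,4.425)–(4.000,4.365)
cell (5,1): code 0010 → (5.000,1.677)–(5.570,2.000)
cell (5,2): code 0111 → (5.570,2.000)–(6.000,2.606)
cell (5,3): code 1011 → (6.000,3.489)–(5.656,4.000)
cell (5,4): code 0001 → (5.656,4.000)–(5.000,4.425)
cell (6,2): code 0010 → (6.000,2.606)–(6.166,3.000)
cell (6,3): code 0001 → (6.166,3.000)–(6.000,3.489)
total: 18 segments, chained into 1 closed loop(s), length Σ = 13.380312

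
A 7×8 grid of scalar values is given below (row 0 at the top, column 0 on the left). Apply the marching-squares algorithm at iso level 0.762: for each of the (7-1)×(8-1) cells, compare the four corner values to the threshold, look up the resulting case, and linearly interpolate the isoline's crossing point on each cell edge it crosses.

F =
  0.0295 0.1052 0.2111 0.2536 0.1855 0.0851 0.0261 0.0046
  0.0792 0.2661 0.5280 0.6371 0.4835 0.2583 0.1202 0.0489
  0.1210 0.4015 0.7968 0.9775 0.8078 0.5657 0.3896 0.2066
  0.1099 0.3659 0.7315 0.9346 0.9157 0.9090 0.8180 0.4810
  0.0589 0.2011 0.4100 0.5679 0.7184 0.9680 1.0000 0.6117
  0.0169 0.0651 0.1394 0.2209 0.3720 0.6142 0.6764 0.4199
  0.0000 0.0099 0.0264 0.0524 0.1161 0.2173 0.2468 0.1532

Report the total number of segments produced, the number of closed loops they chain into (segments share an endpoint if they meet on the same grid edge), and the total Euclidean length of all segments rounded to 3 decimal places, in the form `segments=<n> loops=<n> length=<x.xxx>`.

cell (1,1): code 0100 → (1.871,2.000)–(2.000,1.912)
cell (1,2): code 1100 → (1.367,3.000)–(1.871,2.000)
cell (1,3): code 1100 → (1.859,4.000)–(1.367,3.000)
cell (1,4): code 1000 → (2.000,4.189)–(1.859,4.000)
cell (2,1): code 0010 → (2.000,1.912)–(2.533,2.000)
cell (2,2): code 0111 → (2.533,2.000)–(3.000,2.150)
cell (2,4): code 1101 → (2.572,5.000)–(2.000,4.189)
cell (2,5): code 1100 → (2.869,6.000)–(2.572,5.000)
cell (2,6): code 1000 → (3.000,6.166)–(2.869,6.000)
cell (3,2): code 0010 → (3.000,2.150)–(3.471,3.000)
cell (3,3): code 0011 → (3.471,3.000)–(3.779,4.000)
cell (3,4): code 0111 → (3.779,4.000)–(4.000,4.175)
cell (3,6): code 1001 → (4.000,6.613)–(3.000,6.166)
cell (4,4): code 0010 → (4.000,4.175)–(4.582,5.000)
cell (4,5): code 0011 → (4.582,5.000)–(4.735,6.000)
cell (4,6): code 0001 → (4.735,6.000)–(4.000,6.613)
total: 16 segments, chained into 1 closed loop(s), length Σ = 12.278345

segments=16 loops=1 length=12.278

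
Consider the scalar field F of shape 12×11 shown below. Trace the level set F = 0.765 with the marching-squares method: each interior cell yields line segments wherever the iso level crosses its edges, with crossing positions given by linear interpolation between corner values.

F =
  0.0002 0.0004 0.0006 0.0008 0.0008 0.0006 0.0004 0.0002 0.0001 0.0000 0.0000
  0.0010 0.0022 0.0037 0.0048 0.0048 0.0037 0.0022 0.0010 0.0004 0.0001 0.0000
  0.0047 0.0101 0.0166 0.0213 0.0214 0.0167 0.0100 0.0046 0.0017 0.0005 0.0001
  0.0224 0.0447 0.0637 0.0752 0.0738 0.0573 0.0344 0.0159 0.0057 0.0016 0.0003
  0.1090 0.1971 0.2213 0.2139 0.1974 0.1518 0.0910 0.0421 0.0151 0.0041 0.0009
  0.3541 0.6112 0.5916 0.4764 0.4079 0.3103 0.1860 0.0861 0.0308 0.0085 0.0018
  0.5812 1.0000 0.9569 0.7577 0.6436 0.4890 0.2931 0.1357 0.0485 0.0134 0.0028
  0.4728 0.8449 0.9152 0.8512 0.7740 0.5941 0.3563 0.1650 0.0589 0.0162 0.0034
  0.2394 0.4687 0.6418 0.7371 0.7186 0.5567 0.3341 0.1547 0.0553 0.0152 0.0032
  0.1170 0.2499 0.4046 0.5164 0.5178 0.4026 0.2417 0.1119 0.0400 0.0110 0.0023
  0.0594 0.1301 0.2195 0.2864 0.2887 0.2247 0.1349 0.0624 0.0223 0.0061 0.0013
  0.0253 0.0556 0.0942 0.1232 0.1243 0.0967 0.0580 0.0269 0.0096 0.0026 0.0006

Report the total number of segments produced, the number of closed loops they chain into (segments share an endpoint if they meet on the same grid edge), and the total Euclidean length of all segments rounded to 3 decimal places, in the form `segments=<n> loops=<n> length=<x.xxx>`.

segments=12 loops=1 length=9.180

cell (5,0): code 0100 → (5.396,1.000)–(6.000,0.439)
cell (5,1): code 1100 → (5.475,2.000)–(5.396,1.000)
cell (5,2): code 1000 → (6.000,2.963)–(5.475,2.000)
cell (6,0): code 0110 → (6.000,0.439)–(7.000,0.785)
cell (6,2): code 1101 → (6.078,3.000)–(6.000,2.963)
cell (6,3): code 1100 → (6.931,4.000)–(6.078,3.000)
cell (6,4): code 1000 → (7.000,4.050)–(6.931,4.000)
cell (7,0): code 0010 → (7.000,0.785)–(7.212,1.000)
cell (7,1): code 0011 → (7.212,1.000)–(7.549,2.000)
cell (7,2): code 0011 → (7.549,2.000)–(7.755,3.000)
cell (7,3): code 0011 → (7.755,3.000)–(7.162,4.000)
cell (7,4): code 0001 → (7.162,4.000)–(7.000,4.050)
total: 12 segments, chained into 1 closed loop(s), length Σ = 9.180141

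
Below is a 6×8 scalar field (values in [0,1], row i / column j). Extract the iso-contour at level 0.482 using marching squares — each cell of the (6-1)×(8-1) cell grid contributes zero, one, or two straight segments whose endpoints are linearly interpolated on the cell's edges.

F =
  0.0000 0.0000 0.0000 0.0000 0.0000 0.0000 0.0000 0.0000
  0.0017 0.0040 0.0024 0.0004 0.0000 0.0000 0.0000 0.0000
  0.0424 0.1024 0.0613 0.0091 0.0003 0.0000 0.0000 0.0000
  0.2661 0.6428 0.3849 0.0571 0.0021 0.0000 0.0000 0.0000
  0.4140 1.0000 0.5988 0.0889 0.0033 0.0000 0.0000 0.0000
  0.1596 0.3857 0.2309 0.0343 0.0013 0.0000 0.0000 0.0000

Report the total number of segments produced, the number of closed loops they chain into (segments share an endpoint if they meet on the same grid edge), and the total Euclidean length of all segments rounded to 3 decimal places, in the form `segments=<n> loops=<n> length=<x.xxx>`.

cell (2,0): code 0100 → (2.702,1.000)–(3.000,0.573)
cell (2,1): code 1000 → (3.000,1.623)–(2.702,1.000)
cell (3,0): code 0110 → (3.000,0.573)–(4.000,0.116)
cell (3,1): code 1101 → (3.454,2.000)–(3.000,1.623)
cell (3,2): code 1000 → (4.000,2.229)–(3.454,2.000)
cell (4,0): code 0010 → (4.000,0.116)–(4.843,1.000)
cell (4,1): code 0011 → (4.843,1.000)–(4.317,2.000)
cell (4,2): code 0001 → (4.317,2.000)–(4.000,2.229)
total: 8 segments, chained into 1 closed loop(s), length Σ = 6.235561

segments=8 loops=1 length=6.236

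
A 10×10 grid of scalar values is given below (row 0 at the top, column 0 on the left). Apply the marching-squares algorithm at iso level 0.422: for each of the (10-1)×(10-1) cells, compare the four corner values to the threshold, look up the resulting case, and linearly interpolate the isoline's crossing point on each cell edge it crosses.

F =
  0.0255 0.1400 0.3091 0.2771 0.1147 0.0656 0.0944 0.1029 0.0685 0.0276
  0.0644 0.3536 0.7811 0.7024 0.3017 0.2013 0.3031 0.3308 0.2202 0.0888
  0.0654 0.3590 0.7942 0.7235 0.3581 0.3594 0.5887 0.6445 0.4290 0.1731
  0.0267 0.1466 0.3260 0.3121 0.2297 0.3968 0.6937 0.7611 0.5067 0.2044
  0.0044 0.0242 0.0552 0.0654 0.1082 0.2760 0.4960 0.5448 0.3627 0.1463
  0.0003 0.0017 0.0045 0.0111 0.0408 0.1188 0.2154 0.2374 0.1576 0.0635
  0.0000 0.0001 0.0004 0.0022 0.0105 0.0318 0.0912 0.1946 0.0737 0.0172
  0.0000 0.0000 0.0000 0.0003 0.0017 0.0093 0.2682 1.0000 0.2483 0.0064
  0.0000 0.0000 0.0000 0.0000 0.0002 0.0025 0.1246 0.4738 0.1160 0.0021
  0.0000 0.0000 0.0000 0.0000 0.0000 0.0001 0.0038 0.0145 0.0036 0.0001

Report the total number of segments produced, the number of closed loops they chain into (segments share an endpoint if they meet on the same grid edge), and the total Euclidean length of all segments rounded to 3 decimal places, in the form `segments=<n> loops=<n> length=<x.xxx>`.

segments=26 loops=3 length=23.028

cell (0,1): code 0100 → (0.239,2.000)–(1.000,1.160)
cell (0,2): code 1100 → (0.341,3.000)–(0.239,2.000)
cell (0,3): code 1000 → (1.000,3.700)–(0.341,3.000)
cell (1,1): code 0110 → (1.000,1.160)–(2.000,1.145)
cell (1,3): code 1001 → (2.000,3.825)–(1.000,3.700)
cell (1,5): code 0100 → (1.416,6.000)–(2.000,5.273)
cell (1,6): code 1100 → (1.291,7.000)–(1.416,6.000)
cell (1,7): code 1100 → (1.966,8.000)–(1.291,7.000)
cell (1,8): code 1000 → (2.000,8.027)–(1.966,8.000)
cell (2,1): code 0010 → (2.000,1.145)–(2.795,2.000)
cell (2,2): code 0011 → (2.795,2.000)–(2.733,3.000)
cell (2,3): code 0001 → (2.733,3.000)–(2.000,3.825)
cell (2,5): code 0110 → (2.000,5.273)–(3.000,5.085)
cell (2,8): code 1001 → (3.000,8.280)–(2.000,8.027)
cell (3,5): code 0110 → (3.000,5.085)–(4.000,5.664)
cell (3,7): code 1011 → (4.000,7.674)–(3.588,8.000)
cell (3,8): code 0001 → (3.588,8.000)–(3.000,8.280)
cell (4,5): code 0010 → (4.000,5.664)–(4.264,6.000)
cell (4,6): code 0011 → (4.264,6.000)–(4.399,7.000)
cell (4,7): code 0001 → (4.399,7.000)–(4.000,7.674)
cell (6,6): code 0100 → (6.282,7.000)–(7.000,6.210)
cell (6,7): code 1000 → (7.000,7.769)–(6.282,7.000)
cell (7,6): code 0110 → (7.000,6.210)–(8.000,6.852)
cell (7,7): code 1001 → (8.000,7.145)–(7.000,7.769)
cell (8,6): code 0010 → (8.000,6.852)–(8.113,7.000)
cell (8,7): code 0001 → (8.113,7.000)–(8.000,7.145)
total: 26 segments, chained into 3 closed loop(s), length Σ = 23.028388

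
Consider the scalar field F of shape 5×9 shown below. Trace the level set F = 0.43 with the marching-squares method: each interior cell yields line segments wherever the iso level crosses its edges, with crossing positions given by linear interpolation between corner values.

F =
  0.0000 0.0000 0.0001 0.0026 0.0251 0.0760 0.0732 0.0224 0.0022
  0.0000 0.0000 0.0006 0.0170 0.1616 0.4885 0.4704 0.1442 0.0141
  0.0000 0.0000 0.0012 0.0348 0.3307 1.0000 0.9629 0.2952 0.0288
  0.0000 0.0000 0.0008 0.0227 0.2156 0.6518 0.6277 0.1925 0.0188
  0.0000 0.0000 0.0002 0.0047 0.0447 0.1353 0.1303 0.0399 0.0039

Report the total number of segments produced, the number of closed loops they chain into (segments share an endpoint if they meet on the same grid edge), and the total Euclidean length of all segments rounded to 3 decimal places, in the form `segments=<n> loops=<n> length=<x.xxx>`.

segments=10 loops=1 length=8.185

cell (0,4): code 0100 → (0.858,5.000)–(1.000,4.821)
cell (0,5): code 1100 → (0.898,6.000)–(0.858,5.000)
cell (0,6): code 1000 → (1.000,6.124)–(0.898,6.000)
cell (1,4): code 0110 → (1.000,4.821)–(2.000,4.148)
cell (1,6): code 1001 → (2.000,6.798)–(1.000,6.124)
cell (2,4): code 0110 → (2.000,4.148)–(3.000,4.492)
cell (2,6): code 1001 → (3.000,6.454)–(2.000,6.798)
cell (3,4): code 0010 → (3.000,4.492)–(3.429,5.000)
cell (3,5): code 0011 → (3.429,5.000)–(3.397,6.000)
cell (3,6): code 0001 → (3.397,6.000)–(3.000,6.454)
total: 10 segments, chained into 1 closed loop(s), length Σ = 8.185056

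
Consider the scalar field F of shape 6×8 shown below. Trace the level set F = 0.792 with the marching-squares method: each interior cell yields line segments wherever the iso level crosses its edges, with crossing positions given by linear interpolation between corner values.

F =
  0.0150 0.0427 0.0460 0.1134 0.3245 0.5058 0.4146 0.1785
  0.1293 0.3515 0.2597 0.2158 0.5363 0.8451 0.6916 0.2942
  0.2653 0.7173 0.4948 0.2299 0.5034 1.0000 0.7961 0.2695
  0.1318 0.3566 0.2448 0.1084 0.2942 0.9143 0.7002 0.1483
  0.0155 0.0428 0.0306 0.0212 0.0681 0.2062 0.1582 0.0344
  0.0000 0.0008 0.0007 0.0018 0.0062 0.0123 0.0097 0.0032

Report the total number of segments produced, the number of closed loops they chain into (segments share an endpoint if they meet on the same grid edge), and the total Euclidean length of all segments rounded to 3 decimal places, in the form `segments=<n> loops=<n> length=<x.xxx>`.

cell (0,4): code 0100 → (0.844,5.000)–(1.000,4.828)
cell (0,5): code 1000 → (1.000,5.346)–(0.844,5.000)
cell (1,4): code 0110 → (1.000,4.828)–(2.000,4.581)
cell (1,5): code 1101 → (1.961,6.000)–(1.000,5.346)
cell (1,6): code 1000 → (2.000,6.008)–(1.961,6.000)
cell (2,4): code 0110 → (2.000,4.581)–(3.000,4.803)
cell (2,5): code 1011 → (3.000,5.571)–(2.043,6.000)
cell (2,6): code 0001 → (2.043,6.000)–(2.000,6.008)
cell (3,4): code 0010 → (3.000,4.803)–(3.173,5.000)
cell (3,5): code 0001 → (3.173,5.000)–(3.000,5.571)
total: 10 segments, chained into 1 closed loop(s), length Σ = 5.820030

segments=10 loops=1 length=5.820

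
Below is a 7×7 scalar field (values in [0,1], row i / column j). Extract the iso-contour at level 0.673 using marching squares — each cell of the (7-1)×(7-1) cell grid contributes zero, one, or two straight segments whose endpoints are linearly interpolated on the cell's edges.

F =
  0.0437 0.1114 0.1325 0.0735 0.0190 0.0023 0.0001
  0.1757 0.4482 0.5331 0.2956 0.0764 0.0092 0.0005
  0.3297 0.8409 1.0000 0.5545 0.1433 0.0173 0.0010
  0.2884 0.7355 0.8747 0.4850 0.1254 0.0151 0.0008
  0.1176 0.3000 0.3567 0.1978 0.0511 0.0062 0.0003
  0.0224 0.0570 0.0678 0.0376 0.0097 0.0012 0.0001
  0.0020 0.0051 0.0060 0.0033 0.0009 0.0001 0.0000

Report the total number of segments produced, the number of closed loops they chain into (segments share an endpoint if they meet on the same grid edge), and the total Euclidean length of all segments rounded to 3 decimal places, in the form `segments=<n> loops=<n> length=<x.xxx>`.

segments=8 loops=1 length=6.509

cell (1,0): code 0100 → (1.572,1.000)–(2.000,0.672)
cell (1,1): code 1100 → (1.300,2.000)–(1.572,1.000)
cell (1,2): code 1000 → (2.000,2.734)–(1.300,2.000)
cell (2,0): code 0110 → (2.000,0.672)–(3.000,0.860)
cell (2,2): code 1001 → (3.000,2.518)–(2.000,2.734)
cell (3,0): code 0010 → (3.000,0.860)–(3.144,1.000)
cell (3,1): code 0011 → (3.144,1.000)–(3.389,2.000)
cell (3,2): code 0001 → (3.389,2.000)–(3.000,2.518)
total: 8 segments, chained into 1 closed loop(s), length Σ = 6.508831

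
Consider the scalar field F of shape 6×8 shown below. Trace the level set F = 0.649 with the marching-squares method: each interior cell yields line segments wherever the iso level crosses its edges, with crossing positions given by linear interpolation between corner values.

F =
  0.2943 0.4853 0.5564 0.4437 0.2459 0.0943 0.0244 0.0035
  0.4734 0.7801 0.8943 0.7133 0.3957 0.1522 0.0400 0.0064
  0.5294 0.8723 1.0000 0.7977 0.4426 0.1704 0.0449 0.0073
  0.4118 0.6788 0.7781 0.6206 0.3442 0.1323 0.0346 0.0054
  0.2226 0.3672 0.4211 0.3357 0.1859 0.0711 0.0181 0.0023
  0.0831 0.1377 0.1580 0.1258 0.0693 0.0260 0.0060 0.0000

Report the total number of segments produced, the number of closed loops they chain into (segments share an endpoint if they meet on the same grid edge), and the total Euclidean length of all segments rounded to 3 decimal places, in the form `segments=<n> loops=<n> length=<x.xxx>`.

cell (0,0): code 0100 → (0.555,1.000)–(1.000,0.573)
cell (0,1): code 1100 → (0.274,2.000)–(0.555,1.000)
cell (0,2): code 1100 → (0.761,3.000)–(0.274,2.000)
cell (0,3): code 1000 → (1.000,3.202)–(0.761,3.000)
cell (1,0): code 0110 → (1.000,0.573)–(2.000,0.349)
cell (1,3): code 1001 → (2.000,3.419)–(1.000,3.202)
cell (2,0): code 0110 → (2.000,0.349)–(3.000,0.888)
cell (2,2): code 1011 → (3.000,2.820)–(2.840,3.000)
cell (2,3): code 0001 → (2.840,3.000)–(2.000,3.419)
cell (3,0): code 0010 → (3.000,0.888)–(3.096,1.000)
cell (3,1): code 0011 → (3.096,1.000)–(3.362,2.000)
cell (3,2): code 0001 → (3.362,2.000)–(3.000,2.820)
total: 12 segments, chained into 1 closed loop(s), length Σ = 9.522339

segments=12 loops=1 length=9.522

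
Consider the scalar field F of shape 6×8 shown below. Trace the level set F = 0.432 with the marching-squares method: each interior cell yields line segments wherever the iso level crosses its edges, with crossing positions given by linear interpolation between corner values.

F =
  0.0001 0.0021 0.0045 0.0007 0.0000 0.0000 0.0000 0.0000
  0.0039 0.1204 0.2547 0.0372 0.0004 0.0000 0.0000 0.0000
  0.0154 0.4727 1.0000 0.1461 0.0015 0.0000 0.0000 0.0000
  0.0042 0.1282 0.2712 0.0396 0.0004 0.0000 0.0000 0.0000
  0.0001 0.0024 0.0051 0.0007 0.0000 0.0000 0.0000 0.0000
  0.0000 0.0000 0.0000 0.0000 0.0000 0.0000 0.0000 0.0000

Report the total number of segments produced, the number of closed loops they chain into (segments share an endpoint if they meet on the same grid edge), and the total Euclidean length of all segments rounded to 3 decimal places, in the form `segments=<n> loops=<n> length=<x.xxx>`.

cell (1,0): code 0100 → (1.884,1.000)–(2.000,0.911)
cell (1,1): code 1100 → (1.238,2.000)–(1.884,1.000)
cell (1,2): code 1000 → (2.000,2.665)–(1.238,2.000)
cell (2,0): code 0010 → (2.000,0.911)–(2.118,1.000)
cell (2,1): code 0011 → (2.118,1.000)–(2.779,2.000)
cell (2,2): code 0001 → (2.779,2.000)–(2.000,2.665)
total: 6 segments, chained into 1 closed loop(s), length Σ = 4.719621

segments=6 loops=1 length=4.720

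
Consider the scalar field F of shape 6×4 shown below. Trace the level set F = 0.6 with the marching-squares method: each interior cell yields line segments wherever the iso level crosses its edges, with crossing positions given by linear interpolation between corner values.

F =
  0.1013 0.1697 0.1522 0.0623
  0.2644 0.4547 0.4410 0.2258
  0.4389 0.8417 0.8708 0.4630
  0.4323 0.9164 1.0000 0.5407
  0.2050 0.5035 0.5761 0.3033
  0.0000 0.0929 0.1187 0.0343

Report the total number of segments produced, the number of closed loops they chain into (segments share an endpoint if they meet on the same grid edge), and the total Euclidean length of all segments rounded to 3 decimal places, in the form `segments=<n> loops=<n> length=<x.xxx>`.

cell (1,0): code 0100 → (1.375,1.000)–(2.000,0.400)
cell (1,1): code 1100 → (1.370,2.000)–(1.375,1.000)
cell (1,2): code 1000 → (2.000,2.664)–(1.370,2.000)
cell (2,0): code 0110 → (2.000,0.400)–(3.000,0.346)
cell (2,2): code 1001 → (3.000,2.871)–(2.000,2.664)
cell (3,0): code 0010 → (3.000,0.346)–(3.766,1.000)
cell (3,1): code 0011 → (3.766,1.000)–(3.944,2.000)
cell (3,2): code 0001 → (3.944,2.000)–(3.000,2.871)
total: 8 segments, chained into 1 closed loop(s), length Σ = 8.110941

segments=8 loops=1 length=8.111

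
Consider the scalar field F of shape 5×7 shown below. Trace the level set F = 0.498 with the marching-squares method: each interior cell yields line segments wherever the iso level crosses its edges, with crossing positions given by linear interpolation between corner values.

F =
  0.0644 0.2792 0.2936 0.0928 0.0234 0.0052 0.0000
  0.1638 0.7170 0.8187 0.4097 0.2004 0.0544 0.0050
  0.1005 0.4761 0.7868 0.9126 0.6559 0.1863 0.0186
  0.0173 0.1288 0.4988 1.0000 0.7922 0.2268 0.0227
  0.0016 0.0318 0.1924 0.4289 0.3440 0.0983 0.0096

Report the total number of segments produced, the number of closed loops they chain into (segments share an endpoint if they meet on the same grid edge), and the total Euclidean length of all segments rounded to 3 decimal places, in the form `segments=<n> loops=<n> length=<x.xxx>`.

cell (0,0): code 0100 → (0.500,1.000)–(1.000,0.604)
cell (0,1): code 1100 → (0.389,2.000)–(0.500,1.000)
cell (0,2): code 1000 → (1.000,2.784)–(0.389,2.000)
cell (1,0): code 0010 → (1.000,0.604)–(1.909,1.000)
cell (1,1): code 0111 → (1.909,1.000)–(2.000,1.070)
cell (1,2): code 1101 → (1.176,3.000)–(1.000,2.784)
cell (1,3): code 1100 → (1.653,4.000)–(1.176,3.000)
cell (1,4): code 1000 → (2.000,4.336)–(1.653,4.000)
cell (2,1): code 0110 → (2.000,1.070)–(3.000,1.998)
cell (2,4): code 1001 → (3.000,4.520)–(2.000,4.336)
cell (3,1): code 0010 → (3.000,1.998)–(3.003,2.000)
cell (3,2): code 0011 → (3.003,2.000)–(3.879,3.000)
cell (3,3): code 0011 → (3.879,3.000)–(3.656,4.000)
cell (3,4): code 0001 → (3.656,4.000)–(3.000,4.520)
total: 14 segments, chained into 1 closed loop(s), length Σ = 11.189769

segments=14 loops=1 length=11.190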